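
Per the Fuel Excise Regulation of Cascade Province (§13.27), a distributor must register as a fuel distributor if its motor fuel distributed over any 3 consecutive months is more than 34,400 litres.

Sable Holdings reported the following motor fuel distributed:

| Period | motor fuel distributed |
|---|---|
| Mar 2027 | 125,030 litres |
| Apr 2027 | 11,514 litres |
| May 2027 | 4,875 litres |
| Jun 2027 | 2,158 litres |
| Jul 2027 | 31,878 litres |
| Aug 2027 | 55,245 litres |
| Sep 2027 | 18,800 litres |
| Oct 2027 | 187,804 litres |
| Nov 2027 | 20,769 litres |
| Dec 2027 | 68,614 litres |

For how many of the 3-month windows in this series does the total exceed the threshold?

7

Mar 2027–May 2027: 125,030 litres + 11,514 litres + 4,875 litres = 141,419 litres (over)
Apr 2027–Jun 2027: 11,514 litres + 4,875 litres + 2,158 litres = 18,547 litres (under)
May 2027–Jul 2027: 4,875 litres + 2,158 litres + 31,878 litres = 38,911 litres (over)
Jun 2027–Aug 2027: 2,158 litres + 31,878 litres + 55,245 litres = 89,281 litres (over)
Jul 2027–Sep 2027: 31,878 litres + 55,245 litres + 18,800 litres = 105,923 litres (over)
Aug 2027–Oct 2027: 55,245 litres + 18,800 litres + 187,804 litres = 261,849 litres (over)
Sep 2027–Nov 2027: 18,800 litres + 187,804 litres + 20,769 litres = 227,373 litres (over)
Oct 2027–Dec 2027: 187,804 litres + 20,769 litres + 68,614 litres = 277,187 litres (over)
7 windows exceed the threshold.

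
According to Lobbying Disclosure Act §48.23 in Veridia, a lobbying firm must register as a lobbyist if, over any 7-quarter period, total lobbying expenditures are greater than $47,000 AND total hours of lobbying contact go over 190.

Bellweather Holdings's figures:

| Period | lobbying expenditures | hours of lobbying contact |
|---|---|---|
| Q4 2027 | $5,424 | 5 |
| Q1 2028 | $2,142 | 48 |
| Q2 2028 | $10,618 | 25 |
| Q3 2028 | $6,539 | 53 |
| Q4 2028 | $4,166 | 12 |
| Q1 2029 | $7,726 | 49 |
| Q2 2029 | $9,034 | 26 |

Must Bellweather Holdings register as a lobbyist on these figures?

Total lobbying expenditures: $5,424 + $2,142 + $10,618 + $6,539 + $4,166 + $7,726 + $9,034 = $45,649 (≤ $47,000).
Total hours of lobbying contact: 5 + 48 + 25 + 53 + 12 + 49 + 26 = 218 (> 190).
The test is 'and': the rule requires both, and at least one is not exceeded.

No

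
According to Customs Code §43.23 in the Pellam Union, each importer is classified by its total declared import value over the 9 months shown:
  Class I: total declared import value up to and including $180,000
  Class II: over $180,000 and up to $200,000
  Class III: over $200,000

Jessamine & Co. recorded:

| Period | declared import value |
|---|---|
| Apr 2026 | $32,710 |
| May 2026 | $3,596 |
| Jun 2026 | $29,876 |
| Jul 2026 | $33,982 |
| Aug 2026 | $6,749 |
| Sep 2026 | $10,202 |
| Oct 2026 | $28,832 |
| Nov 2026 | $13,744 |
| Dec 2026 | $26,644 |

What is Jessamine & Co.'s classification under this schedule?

Total declared import value: $32,710 + $3,596 + $29,876 + $33,982 + $6,749 + $10,202 + $28,832 + $13,744 + $26,644 = $186,335.
$180,000 < $186,335 ≤ $200,000, so Class II applies.

Class II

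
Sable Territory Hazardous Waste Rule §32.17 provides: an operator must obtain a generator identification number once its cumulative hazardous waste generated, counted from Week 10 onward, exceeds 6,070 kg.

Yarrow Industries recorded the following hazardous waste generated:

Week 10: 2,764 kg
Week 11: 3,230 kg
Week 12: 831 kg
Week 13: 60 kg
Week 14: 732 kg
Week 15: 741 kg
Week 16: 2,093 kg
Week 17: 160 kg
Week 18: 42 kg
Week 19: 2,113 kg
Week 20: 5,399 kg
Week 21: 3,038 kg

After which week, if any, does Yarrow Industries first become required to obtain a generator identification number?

Week 12

Through Week 10: 2,764 kg
Through Week 11: 5,994 kg
Through Week 12: 6,825 kg ← exceeds threshold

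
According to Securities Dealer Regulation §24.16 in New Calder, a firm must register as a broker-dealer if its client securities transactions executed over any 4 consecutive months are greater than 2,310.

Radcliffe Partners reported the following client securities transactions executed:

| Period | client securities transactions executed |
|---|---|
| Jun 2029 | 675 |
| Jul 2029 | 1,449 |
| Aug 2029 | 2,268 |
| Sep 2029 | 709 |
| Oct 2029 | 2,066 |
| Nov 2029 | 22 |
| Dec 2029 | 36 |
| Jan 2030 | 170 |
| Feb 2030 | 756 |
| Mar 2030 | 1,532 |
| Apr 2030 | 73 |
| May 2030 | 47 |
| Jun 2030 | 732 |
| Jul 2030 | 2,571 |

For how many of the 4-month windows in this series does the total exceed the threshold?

9

Jun 2029–Sep 2029: 675 + 1,449 + 2,268 + 709 = 5,101 (over)
Jul 2029–Oct 2029: 1,449 + 2,268 + 709 + 2,066 = 6,492 (over)
Aug 2029–Nov 2029: 2,268 + 709 + 2,066 + 22 = 5,065 (over)
Sep 2029–Dec 2029: 709 + 2,066 + 22 + 36 = 2,833 (over)
Oct 2029–Jan 2030: 2,066 + 22 + 36 + 170 = 2,294 (under)
Nov 2029–Feb 2030: 22 + 36 + 170 + 756 = 984 (under)
Dec 2029–Mar 2030: 36 + 170 + 756 + 1,532 = 2,494 (over)
Jan 2030–Apr 2030: 170 + 756 + 1,532 + 73 = 2,531 (over)
Feb 2030–May 2030: 756 + 1,532 + 73 + 47 = 2,408 (over)
Mar 2030–Jun 2030: 1,532 + 73 + 47 + 732 = 2,384 (over)
Apr 2030–Jul 2030: 73 + 47 + 732 + 2,571 = 3,423 (over)
9 windows exceed the threshold.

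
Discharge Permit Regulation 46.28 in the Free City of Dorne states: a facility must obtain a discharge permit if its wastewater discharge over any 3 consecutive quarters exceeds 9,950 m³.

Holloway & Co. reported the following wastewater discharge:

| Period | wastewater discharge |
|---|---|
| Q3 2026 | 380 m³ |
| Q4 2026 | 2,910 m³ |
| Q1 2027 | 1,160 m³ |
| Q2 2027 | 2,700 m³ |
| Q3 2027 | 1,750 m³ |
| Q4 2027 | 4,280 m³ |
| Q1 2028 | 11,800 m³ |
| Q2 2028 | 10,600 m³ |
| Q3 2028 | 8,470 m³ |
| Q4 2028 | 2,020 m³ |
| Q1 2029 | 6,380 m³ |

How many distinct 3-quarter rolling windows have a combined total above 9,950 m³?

Q3 2026–Q1 2027: 380 m³ + 2,910 m³ + 1,160 m³ = 4,450 m³ (under)
Q4 2026–Q2 2027: 2,910 m³ + 1,160 m³ + 2,700 m³ = 6,770 m³ (under)
Q1 2027–Q3 2027: 1,160 m³ + 2,700 m³ + 1,750 m³ = 5,610 m³ (under)
Q2 2027–Q4 2027: 2,700 m³ + 1,750 m³ + 4,280 m³ = 8,730 m³ (under)
Q3 2027–Q1 2028: 1,750 m³ + 4,280 m³ + 11,800 m³ = 17,830 m³ (over)
Q4 2027–Q2 2028: 4,280 m³ + 11,800 m³ + 10,600 m³ = 26,680 m³ (over)
Q1 2028–Q3 2028: 11,800 m³ + 10,600 m³ + 8,470 m³ = 30,870 m³ (over)
Q2 2028–Q4 2028: 10,600 m³ + 8,470 m³ + 2,020 m³ = 21,090 m³ (over)
Q3 2028–Q1 2029: 8,470 m³ + 2,020 m³ + 6,380 m³ = 16,870 m³ (over)
5 windows exceed the threshold.

5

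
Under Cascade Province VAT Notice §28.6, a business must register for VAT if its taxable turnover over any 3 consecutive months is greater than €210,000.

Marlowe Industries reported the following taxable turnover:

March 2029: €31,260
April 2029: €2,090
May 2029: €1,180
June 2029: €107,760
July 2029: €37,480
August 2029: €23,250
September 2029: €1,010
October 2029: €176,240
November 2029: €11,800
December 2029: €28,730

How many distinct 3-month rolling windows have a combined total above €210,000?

1

March 2029–May 2029: €31,260 + €2,090 + €1,180 = €34,530 (under)
April 2029–June 2029: €2,090 + €1,180 + €107,760 = €111,030 (under)
May 2029–July 2029: €1,180 + €107,760 + €37,480 = €146,420 (under)
June 2029–August 2029: €107,760 + €37,480 + €23,250 = €168,490 (under)
July 2029–September 2029: €37,480 + €23,250 + €1,010 = €61,740 (under)
August 2029–October 2029: €23,250 + €1,010 + €176,240 = €200,500 (under)
September 2029–November 2029: €1,010 + €176,240 + €11,800 = €189,050 (under)
October 2029–December 2029: €176,240 + €11,800 + €28,730 = €216,770 (over)
1 window exceeds the threshold.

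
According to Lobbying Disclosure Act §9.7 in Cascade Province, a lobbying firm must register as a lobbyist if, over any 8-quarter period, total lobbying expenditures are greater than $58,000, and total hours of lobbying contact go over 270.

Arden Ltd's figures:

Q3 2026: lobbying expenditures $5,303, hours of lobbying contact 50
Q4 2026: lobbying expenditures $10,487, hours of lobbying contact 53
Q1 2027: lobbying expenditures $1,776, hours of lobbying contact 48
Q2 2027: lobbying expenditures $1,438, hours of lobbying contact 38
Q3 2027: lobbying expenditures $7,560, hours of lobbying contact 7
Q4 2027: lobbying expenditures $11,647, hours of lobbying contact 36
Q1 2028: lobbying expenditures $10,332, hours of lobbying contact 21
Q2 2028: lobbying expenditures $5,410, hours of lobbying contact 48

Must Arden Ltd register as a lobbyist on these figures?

No

Total lobbying expenditures: $5,303 + $10,487 + $1,776 + $1,438 + $7,560 + $11,647 + $10,332 + $5,410 = $53,953 (≤ $58,000).
Total hours of lobbying contact: 50 + 53 + 48 + 38 + 7 + 36 + 21 + 48 = 301 (> 270).
The test is 'and': the rule requires both, and at least one is not exceeded.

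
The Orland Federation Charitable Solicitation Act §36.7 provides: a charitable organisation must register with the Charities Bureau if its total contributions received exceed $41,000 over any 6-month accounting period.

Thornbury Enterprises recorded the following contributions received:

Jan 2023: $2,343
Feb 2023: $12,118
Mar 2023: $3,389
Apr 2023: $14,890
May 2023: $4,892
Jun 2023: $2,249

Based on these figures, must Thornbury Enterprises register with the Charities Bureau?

No

Total contributions received: $2,343 + $12,118 + $3,389 + $14,890 + $4,892 + $2,249 = $39,881.
$39,881 ≤ $41,000, so the threshold is not exceeded.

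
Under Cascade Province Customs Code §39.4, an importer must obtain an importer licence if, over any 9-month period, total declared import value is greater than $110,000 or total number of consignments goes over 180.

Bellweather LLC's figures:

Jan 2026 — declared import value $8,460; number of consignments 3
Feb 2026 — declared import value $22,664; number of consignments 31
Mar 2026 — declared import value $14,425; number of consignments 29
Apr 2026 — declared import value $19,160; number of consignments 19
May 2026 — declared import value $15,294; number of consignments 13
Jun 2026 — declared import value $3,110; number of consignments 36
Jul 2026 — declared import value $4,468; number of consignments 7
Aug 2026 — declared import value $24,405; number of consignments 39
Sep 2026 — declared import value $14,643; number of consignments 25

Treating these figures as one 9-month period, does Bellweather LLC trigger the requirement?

Total declared import value: $8,460 + $22,664 + $14,425 + $19,160 + $15,294 + $3,110 + $4,468 + $24,405 + $14,643 = $126,629 (> $110,000).
Total number of consignments: 3 + 31 + 29 + 19 + 13 + 36 + 7 + 39 + 25 = 202 (> 180).
The test is 'or': at least one threshold is exceeded.

Yes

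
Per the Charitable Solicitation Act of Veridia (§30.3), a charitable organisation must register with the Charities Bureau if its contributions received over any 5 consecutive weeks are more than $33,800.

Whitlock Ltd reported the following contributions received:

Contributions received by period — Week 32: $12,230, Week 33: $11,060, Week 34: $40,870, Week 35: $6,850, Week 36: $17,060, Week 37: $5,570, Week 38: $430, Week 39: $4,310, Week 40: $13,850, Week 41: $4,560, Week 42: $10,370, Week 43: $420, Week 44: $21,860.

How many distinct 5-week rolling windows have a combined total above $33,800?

Week 32–Week 36: $12,230 + $11,060 + $40,870 + $6,850 + $17,060 = $88,070 (over)
Week 33–Week 37: $11,060 + $40,870 + $6,850 + $17,060 + $5,570 = $81,410 (over)
Week 34–Week 38: $40,870 + $6,850 + $17,060 + $5,570 + $430 = $70,780 (over)
Week 35–Week 39: $6,850 + $17,060 + $5,570 + $430 + $4,310 = $34,220 (over)
Week 36–Week 40: $17,060 + $5,570 + $430 + $4,310 + $13,850 = $41,220 (over)
Week 37–Week 41: $5,570 + $430 + $4,310 + $13,850 + $4,560 = $28,720 (under)
Week 38–Week 42: $430 + $4,310 + $13,850 + $4,560 + $10,370 = $33,520 (under)
Week 39–Week 43: $4,310 + $13,850 + $4,560 + $10,370 + $420 = $33,510 (under)
Week 40–Week 44: $13,850 + $4,560 + $10,370 + $420 + $21,860 = $51,060 (over)
6 windows exceed the threshold.

6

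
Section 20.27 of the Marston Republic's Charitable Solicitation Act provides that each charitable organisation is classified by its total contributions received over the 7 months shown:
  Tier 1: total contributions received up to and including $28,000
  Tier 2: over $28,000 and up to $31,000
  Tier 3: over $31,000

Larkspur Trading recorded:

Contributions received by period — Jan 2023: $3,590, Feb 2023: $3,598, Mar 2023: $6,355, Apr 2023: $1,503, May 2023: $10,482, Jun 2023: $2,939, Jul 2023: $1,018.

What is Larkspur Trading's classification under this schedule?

Tier 2

Total contributions received: $3,590 + $3,598 + $6,355 + $1,503 + $10,482 + $2,939 + $1,018 = $29,485.
$28,000 < $29,485 ≤ $31,000, so Tier 2 applies.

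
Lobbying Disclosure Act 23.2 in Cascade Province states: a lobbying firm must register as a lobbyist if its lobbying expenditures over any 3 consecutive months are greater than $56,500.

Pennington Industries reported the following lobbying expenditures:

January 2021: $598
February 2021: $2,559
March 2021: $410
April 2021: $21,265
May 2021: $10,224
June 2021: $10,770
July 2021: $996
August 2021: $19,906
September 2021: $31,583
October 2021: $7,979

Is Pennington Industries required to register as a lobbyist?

January 2021–March 2021: $598 + $2,559 + $410 = $3,567 (under)
February 2021–April 2021: $2,559 + $410 + $21,265 = $24,234 (under)
March 2021–May 2021: $410 + $21,265 + $10,224 = $31,899 (under)
April 2021–June 2021: $21,265 + $10,224 + $10,770 = $42,259 (under)
May 2021–July 2021: $10,224 + $10,770 + $996 = $21,990 (under)
June 2021–August 2021: $10,770 + $996 + $19,906 = $31,672 (under)
July 2021–September 2021: $996 + $19,906 + $31,583 = $52,485 (under)
August 2021–October 2021: $19,906 + $31,583 + $7,979 = $59,468 (over)
At least one window exceeds $56,500.

Yes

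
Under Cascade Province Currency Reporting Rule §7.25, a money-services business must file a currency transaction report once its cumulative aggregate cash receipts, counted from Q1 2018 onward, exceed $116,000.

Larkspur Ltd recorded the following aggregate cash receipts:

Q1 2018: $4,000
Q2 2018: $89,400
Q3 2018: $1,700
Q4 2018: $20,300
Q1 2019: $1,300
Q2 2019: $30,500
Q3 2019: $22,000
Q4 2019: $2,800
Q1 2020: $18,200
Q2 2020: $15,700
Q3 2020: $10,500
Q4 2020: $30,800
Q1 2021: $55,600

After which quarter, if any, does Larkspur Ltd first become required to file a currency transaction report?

Through Q1 2018: $4,000
Through Q2 2018: $93,400
Through Q3 2018: $95,100
Through Q4 2018: $115,400
Through Q1 2019: $116,700 ← exceeds threshold

Q1 2019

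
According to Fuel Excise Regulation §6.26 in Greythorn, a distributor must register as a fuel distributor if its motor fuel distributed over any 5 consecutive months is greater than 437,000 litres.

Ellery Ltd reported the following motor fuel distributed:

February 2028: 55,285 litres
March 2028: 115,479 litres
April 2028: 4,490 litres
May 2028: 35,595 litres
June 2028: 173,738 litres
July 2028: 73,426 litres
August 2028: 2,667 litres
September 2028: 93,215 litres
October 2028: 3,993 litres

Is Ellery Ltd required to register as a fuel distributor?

No

February 2028–June 2028: 55,285 litres + 115,479 litres + 4,490 litres + 35,595 litres + 173,738 litres = 384,587 litres (under)
March 2028–July 2028: 115,479 litres + 4,490 litres + 35,595 litres + 173,738 litres + 73,426 litres = 402,728 litres (under)
April 2028–August 2028: 4,490 litres + 35,595 litres + 173,738 litres + 73,426 litres + 2,667 litres = 289,916 litres (under)
May 2028–September 2028: 35,595 litres + 173,738 litres + 73,426 litres + 2,667 litres + 93,215 litres = 378,641 litres (under)
June 2028–October 2028: 173,738 litres + 73,426 litres + 2,667 litres + 93,215 litres + 3,993 litres = 347,039 litres (under)
No window exceeds 437,000 litres.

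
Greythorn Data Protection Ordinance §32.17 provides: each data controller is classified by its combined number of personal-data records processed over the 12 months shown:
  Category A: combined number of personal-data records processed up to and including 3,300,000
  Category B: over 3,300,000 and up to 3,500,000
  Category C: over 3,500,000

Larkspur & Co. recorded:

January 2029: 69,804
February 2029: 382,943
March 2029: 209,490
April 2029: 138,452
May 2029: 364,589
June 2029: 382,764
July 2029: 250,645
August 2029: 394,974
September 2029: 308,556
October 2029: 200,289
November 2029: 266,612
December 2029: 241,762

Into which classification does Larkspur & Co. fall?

Category A

Combined number of personal-data records processed: 69,804 + 382,943 + 209,490 + 138,452 + 364,589 + 382,764 + 250,645 + 394,974 + 308,556 + 200,289 + 266,612 + 241,762 = 3,210,880.
3,210,880 ≤ 3,300,000, so Category A applies.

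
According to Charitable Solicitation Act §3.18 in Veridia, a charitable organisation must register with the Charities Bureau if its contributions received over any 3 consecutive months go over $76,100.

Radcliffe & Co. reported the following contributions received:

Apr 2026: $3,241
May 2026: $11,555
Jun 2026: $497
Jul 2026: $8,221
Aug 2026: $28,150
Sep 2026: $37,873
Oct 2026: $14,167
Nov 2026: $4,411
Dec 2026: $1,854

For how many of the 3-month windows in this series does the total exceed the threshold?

Apr 2026–Jun 2026: $3,241 + $11,555 + $497 = $15,293 (under)
May 2026–Jul 2026: $11,555 + $497 + $8,221 = $20,273 (under)
Jun 2026–Aug 2026: $497 + $8,221 + $28,150 = $36,868 (under)
Jul 2026–Sep 2026: $8,221 + $28,150 + $37,873 = $74,244 (under)
Aug 2026–Oct 2026: $28,150 + $37,873 + $14,167 = $80,190 (over)
Sep 2026–Nov 2026: $37,873 + $14,167 + $4,411 = $56,451 (under)
Oct 2026–Dec 2026: $14,167 + $4,411 + $1,854 = $20,432 (under)
1 window exceeds the threshold.

1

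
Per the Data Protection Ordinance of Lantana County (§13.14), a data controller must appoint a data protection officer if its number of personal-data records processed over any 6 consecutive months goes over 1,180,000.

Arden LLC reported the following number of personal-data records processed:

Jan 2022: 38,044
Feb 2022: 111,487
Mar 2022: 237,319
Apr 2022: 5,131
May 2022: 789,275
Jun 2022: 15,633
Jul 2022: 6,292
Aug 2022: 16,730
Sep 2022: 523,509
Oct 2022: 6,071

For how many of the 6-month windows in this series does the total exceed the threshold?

3

Jan 2022–Jun 2022: 38,044 + 111,487 + 237,319 + 5,131 + 789,275 + 15,633 = 1,196,889 (over)
Feb 2022–Jul 2022: 111,487 + 237,319 + 5,131 + 789,275 + 15,633 + 6,292 = 1,165,137 (under)
Mar 2022–Aug 2022: 237,319 + 5,131 + 789,275 + 15,633 + 6,292 + 16,730 = 1,070,380 (under)
Apr 2022–Sep 2022: 5,131 + 789,275 + 15,633 + 6,292 + 16,730 + 523,509 = 1,356,570 (over)
May 2022–Oct 2022: 789,275 + 15,633 + 6,292 + 16,730 + 523,509 + 6,071 = 1,357,510 (over)
3 windows exceed the threshold.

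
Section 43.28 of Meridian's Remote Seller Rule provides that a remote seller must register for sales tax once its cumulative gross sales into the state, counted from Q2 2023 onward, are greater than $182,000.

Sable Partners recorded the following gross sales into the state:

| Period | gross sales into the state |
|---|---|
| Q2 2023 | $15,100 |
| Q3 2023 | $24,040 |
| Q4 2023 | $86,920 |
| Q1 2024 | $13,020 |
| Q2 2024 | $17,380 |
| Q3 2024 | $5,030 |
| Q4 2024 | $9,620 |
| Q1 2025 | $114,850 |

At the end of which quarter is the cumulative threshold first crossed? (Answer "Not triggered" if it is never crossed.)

Q1 2025

Through Q2 2023: $15,100
Through Q3 2023: $39,140
Through Q4 2023: $126,060
Through Q1 2024: $139,080
Through Q2 2024: $156,460
Through Q3 2024: $161,490
Through Q4 2024: $171,110
Through Q1 2025: $285,960 ← exceeds threshold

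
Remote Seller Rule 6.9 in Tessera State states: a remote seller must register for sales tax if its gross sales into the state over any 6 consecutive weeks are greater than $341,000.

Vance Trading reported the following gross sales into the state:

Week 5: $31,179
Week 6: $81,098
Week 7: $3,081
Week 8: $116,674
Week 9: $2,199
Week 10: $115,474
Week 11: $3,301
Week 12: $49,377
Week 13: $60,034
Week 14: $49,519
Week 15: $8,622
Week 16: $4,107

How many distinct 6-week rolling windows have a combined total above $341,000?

2

Week 5–Week 10: $31,179 + $81,098 + $3,081 + $116,674 + $2,199 + $115,474 = $349,705 (over)
Week 6–Week 11: $81,098 + $3,081 + $116,674 + $2,199 + $115,474 + $3,301 = $321,827 (under)
Week 7–Week 12: $3,081 + $116,674 + $2,199 + $115,474 + $3,301 + $49,377 = $290,106 (under)
Week 8–Week 13: $116,674 + $2,199 + $115,474 + $3,301 + $49,377 + $60,034 = $347,059 (over)
Week 9–Week 14: $2,199 + $115,474 + $3,301 + $49,377 + $60,034 + $49,519 = $279,904 (under)
Week 10–Week 15: $115,474 + $3,301 + $49,377 + $60,034 + $49,519 + $8,622 = $286,327 (under)
Week 11–Week 16: $3,301 + $49,377 + $60,034 + $49,519 + $8,622 + $4,107 = $174,960 (under)
2 windows exceed the threshold.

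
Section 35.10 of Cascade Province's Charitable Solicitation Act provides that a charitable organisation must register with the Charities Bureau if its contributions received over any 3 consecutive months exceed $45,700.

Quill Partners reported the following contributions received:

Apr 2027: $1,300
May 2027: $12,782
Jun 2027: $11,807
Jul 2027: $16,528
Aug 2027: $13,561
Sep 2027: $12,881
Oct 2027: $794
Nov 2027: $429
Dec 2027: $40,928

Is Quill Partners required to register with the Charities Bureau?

No

Apr 2027–Jun 2027: $1,300 + $12,782 + $11,807 = $25,889 (under)
May 2027–Jul 2027: $12,782 + $11,807 + $16,528 = $41,117 (under)
Jun 2027–Aug 2027: $11,807 + $16,528 + $13,561 = $41,896 (under)
Jul 2027–Sep 2027: $16,528 + $13,561 + $12,881 = $42,970 (under)
Aug 2027–Oct 2027: $13,561 + $12,881 + $794 = $27,236 (under)
Sep 2027–Nov 2027: $12,881 + $794 + $429 = $14,104 (under)
Oct 2027–Dec 2027: $794 + $429 + $40,928 = $42,151 (under)
No window exceeds $45,700.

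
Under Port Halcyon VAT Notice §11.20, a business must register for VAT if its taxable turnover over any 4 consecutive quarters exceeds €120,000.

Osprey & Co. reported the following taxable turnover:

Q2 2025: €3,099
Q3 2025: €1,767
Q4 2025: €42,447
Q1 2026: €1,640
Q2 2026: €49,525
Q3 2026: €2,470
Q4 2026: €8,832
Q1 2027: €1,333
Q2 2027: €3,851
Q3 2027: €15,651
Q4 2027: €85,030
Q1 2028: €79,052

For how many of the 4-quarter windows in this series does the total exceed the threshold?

1

Q2 2025–Q1 2026: €3,099 + €1,767 + €42,447 + €1,640 = €48,953 (under)
Q3 2025–Q2 2026: €1,767 + €42,447 + €1,640 + €49,525 = €95,379 (under)
Q4 2025–Q3 2026: €42,447 + €1,640 + €49,525 + €2,470 = €96,082 (under)
Q1 2026–Q4 2026: €1,640 + €49,525 + €2,470 + €8,832 = €62,467 (under)
Q2 2026–Q1 2027: €49,525 + €2,470 + €8,832 + €1,333 = €62,160 (under)
Q3 2026–Q2 2027: €2,470 + €8,832 + €1,333 + €3,851 = €16,486 (under)
Q4 2026–Q3 2027: €8,832 + €1,333 + €3,851 + €15,651 = €29,667 (under)
Q1 2027–Q4 2027: €1,333 + €3,851 + €15,651 + €85,030 = €105,865 (under)
Q2 2027–Q1 2028: €3,851 + €15,651 + €85,030 + €79,052 = €183,584 (over)
1 window exceeds the threshold.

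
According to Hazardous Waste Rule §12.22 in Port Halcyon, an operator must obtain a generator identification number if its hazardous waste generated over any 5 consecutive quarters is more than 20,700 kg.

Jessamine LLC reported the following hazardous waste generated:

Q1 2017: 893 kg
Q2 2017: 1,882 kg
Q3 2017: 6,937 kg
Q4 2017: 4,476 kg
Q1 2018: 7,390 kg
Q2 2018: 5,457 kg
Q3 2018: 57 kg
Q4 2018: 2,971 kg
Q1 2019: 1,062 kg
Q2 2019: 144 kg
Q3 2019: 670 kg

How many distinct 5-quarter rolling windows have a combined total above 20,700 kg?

3

Q1 2017–Q1 2018: 893 kg + 1,882 kg + 6,937 kg + 4,476 kg + 7,390 kg = 21,578 kg (over)
Q2 2017–Q2 2018: 1,882 kg + 6,937 kg + 4,476 kg + 7,390 kg + 5,457 kg = 26,142 kg (over)
Q3 2017–Q3 2018: 6,937 kg + 4,476 kg + 7,390 kg + 5,457 kg + 57 kg = 24,317 kg (over)
Q4 2017–Q4 2018: 4,476 kg + 7,390 kg + 5,457 kg + 57 kg + 2,971 kg = 20,351 kg (under)
Q1 2018–Q1 2019: 7,390 kg + 5,457 kg + 57 kg + 2,971 kg + 1,062 kg = 16,937 kg (under)
Q2 2018–Q2 2019: 5,457 kg + 57 kg + 2,971 kg + 1,062 kg + 144 kg = 9,691 kg (under)
Q3 2018–Q3 2019: 57 kg + 2,971 kg + 1,062 kg + 144 kg + 670 kg = 4,904 kg (under)
3 windows exceed the threshold.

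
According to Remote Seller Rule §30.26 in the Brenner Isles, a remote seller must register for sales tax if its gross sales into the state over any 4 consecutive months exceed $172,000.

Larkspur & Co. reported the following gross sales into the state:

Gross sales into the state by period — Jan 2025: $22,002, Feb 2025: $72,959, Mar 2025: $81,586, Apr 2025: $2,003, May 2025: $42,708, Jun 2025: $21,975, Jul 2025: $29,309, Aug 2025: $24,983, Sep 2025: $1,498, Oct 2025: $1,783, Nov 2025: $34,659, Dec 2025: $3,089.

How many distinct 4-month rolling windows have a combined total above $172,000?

Jan 2025–Apr 2025: $22,002 + $72,959 + $81,586 + $2,003 = $178,550 (over)
Feb 2025–May 2025: $72,959 + $81,586 + $2,003 + $42,708 = $199,256 (over)
Mar 2025–Jun 2025: $81,586 + $2,003 + $42,708 + $21,975 = $148,272 (under)
Apr 2025–Jul 2025: $2,003 + $42,708 + $21,975 + $29,309 = $95,995 (under)
May 2025–Aug 2025: $42,708 + $21,975 + $29,309 + $24,983 = $118,975 (under)
Jun 2025–Sep 2025: $21,975 + $29,309 + $24,983 + $1,498 = $77,765 (under)
Jul 2025–Oct 2025: $29,309 + $24,983 + $1,498 + $1,783 = $57,573 (under)
Aug 2025–Nov 2025: $24,983 + $1,498 + $1,783 + $34,659 = $62,923 (under)
Sep 2025–Dec 2025: $1,498 + $1,783 + $34,659 + $3,089 = $41,029 (under)
2 windows exceed the threshold.

2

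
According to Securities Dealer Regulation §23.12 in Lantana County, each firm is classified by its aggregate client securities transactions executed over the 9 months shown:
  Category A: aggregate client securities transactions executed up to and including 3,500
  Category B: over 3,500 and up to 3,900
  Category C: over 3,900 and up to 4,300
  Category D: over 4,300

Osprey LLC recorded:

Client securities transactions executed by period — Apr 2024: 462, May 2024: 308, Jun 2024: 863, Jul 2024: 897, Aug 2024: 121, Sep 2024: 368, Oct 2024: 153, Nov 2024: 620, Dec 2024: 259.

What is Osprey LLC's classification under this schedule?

Category C

Aggregate client securities transactions executed: 462 + 308 + 863 + 897 + 121 + 368 + 153 + 620 + 259 = 4,051.
3,900 < 4,051 ≤ 4,300, so Category C applies.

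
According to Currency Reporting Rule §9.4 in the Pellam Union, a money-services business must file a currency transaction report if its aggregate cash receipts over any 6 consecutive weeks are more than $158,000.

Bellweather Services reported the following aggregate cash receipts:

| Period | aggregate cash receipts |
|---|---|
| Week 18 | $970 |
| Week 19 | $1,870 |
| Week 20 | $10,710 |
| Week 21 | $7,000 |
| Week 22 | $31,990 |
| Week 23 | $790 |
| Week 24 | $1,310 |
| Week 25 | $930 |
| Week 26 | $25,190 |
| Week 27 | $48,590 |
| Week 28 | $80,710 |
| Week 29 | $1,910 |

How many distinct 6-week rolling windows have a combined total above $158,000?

1

Week 18–Week 23: $970 + $1,870 + $10,710 + $7,000 + $31,990 + $790 = $53,330 (under)
Week 19–Week 24: $1,870 + $10,710 + $7,000 + $31,990 + $790 + $1,310 = $53,670 (under)
Week 20–Week 25: $10,710 + $7,000 + $31,990 + $790 + $1,310 + $930 = $52,730 (under)
Week 21–Week 26: $7,000 + $31,990 + $790 + $1,310 + $930 + $25,190 = $67,210 (under)
Week 22–Week 27: $31,990 + $790 + $1,310 + $930 + $25,190 + $48,590 = $108,800 (under)
Week 23–Week 28: $790 + $1,310 + $930 + $25,190 + $48,590 + $80,710 = $157,520 (under)
Week 24–Week 29: $1,310 + $930 + $25,190 + $48,590 + $80,710 + $1,910 = $158,640 (over)
1 window exceeds the threshold.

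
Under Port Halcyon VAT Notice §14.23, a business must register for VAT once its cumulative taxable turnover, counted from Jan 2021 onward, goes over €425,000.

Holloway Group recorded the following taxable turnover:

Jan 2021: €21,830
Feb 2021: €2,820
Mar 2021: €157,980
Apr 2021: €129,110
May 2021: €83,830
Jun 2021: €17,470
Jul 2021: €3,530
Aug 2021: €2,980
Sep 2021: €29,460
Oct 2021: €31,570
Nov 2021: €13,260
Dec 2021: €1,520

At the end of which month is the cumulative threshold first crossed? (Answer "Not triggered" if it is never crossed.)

Through Jan 2021: €21,830
Through Feb 2021: €24,650
Through Mar 2021: €182,630
Through Apr 2021: €311,740
Through May 2021: €395,570
Through Jun 2021: €413,040
Through Jul 2021: €416,570
Through Aug 2021: €419,550
Through Sep 2021: €449,010 ← exceeds threshold

Sep 2021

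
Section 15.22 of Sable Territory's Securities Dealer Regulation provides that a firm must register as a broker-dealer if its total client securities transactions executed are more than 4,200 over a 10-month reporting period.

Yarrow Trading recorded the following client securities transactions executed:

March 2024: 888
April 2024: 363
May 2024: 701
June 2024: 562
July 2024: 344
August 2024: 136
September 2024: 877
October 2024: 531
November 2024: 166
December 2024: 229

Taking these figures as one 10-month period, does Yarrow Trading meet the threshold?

Total client securities transactions executed: 888 + 363 + 701 + 562 + 344 + 136 + 877 + 531 + 166 + 229 = 4,797.
4,797 > 4,200, so the threshold is exceeded.

Yes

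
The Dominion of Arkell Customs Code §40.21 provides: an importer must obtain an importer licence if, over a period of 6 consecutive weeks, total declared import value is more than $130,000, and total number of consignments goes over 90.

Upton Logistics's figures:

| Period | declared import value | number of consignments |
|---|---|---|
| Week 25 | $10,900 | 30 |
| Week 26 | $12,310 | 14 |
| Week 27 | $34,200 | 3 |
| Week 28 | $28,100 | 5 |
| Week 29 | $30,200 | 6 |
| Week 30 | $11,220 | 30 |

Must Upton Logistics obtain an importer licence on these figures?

Total declared import value: $10,900 + $12,310 + $34,200 + $28,100 + $30,200 + $11,220 = $126,930 (≤ $130,000).
Total number of consignments: 30 + 14 + 3 + 5 + 6 + 30 = 88 (≤ 90).
The test is 'and': the rule requires both, and at least one is not exceeded.

No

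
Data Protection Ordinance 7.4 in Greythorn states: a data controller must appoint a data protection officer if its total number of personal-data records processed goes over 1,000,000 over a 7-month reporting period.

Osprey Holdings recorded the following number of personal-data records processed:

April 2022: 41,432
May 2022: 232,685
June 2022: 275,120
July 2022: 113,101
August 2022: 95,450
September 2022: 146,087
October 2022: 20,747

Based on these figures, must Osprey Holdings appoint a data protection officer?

No

Total number of personal-data records processed: 41,432 + 232,685 + 275,120 + 113,101 + 95,450 + 146,087 + 20,747 = 924,622.
924,622 ≤ 1,000,000, so the threshold is not exceeded.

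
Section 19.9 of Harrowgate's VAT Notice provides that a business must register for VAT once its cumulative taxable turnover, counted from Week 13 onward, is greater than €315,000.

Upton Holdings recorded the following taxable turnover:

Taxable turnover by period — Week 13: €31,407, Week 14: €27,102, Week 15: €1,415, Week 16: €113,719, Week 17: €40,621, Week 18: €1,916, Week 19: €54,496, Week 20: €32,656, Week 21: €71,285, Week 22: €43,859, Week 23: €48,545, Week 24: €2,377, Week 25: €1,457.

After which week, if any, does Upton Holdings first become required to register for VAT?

Week 21

Through Week 13: €31,407
Through Week 14: €58,509
Through Week 15: €59,924
Through Week 16: €173,643
Through Week 17: €214,264
Through Week 18: €216,180
Through Week 19: €270,676
Through Week 20: €303,332
Through Week 21: €374,617 ← exceeds threshold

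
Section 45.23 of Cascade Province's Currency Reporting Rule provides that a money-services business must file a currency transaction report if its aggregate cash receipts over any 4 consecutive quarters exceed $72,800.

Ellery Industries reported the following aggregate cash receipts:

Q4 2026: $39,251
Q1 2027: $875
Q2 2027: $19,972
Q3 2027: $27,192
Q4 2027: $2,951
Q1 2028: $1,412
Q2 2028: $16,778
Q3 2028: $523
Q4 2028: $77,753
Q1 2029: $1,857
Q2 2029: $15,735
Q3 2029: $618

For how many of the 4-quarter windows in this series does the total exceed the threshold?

Q4 2026–Q3 2027: $39,251 + $875 + $19,972 + $27,192 = $87,290 (over)
Q1 2027–Q4 2027: $875 + $19,972 + $27,192 + $2,951 = $50,990 (under)
Q2 2027–Q1 2028: $19,972 + $27,192 + $2,951 + $1,412 = $51,527 (under)
Q3 2027–Q2 2028: $27,192 + $2,951 + $1,412 + $16,778 = $48,333 (under)
Q4 2027–Q3 2028: $2,951 + $1,412 + $16,778 + $523 = $21,664 (under)
Q1 2028–Q4 2028: $1,412 + $16,778 + $523 + $77,753 = $96,466 (over)
Q2 2028–Q1 2029: $16,778 + $523 + $77,753 + $1,857 = $96,911 (over)
Q3 2028–Q2 2029: $523 + $77,753 + $1,857 + $15,735 = $95,868 (over)
Q4 2028–Q3 2029: $77,753 + $1,857 + $15,735 + $618 = $95,963 (over)
5 windows exceed the threshold.

5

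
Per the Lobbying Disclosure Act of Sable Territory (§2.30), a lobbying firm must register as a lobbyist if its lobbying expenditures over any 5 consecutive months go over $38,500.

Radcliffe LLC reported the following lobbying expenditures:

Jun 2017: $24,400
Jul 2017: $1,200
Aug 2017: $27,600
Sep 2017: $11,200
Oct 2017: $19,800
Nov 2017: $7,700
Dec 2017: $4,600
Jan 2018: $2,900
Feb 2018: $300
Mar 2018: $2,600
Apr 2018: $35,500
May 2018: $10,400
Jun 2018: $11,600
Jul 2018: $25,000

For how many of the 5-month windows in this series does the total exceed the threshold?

8

Jun 2017–Oct 2017: $24,400 + $1,200 + $27,600 + $11,200 + $19,800 = $84,200 (over)
Jul 2017–Nov 2017: $1,200 + $27,600 + $11,200 + $19,800 + $7,700 = $67,500 (over)
Aug 2017–Dec 2017: $27,600 + $11,200 + $19,800 + $7,700 + $4,600 = $70,900 (over)
Sep 2017–Jan 2018: $11,200 + $19,800 + $7,700 + $4,600 + $2,900 = $46,200 (over)
Oct 2017–Feb 2018: $19,800 + $7,700 + $4,600 + $2,900 + $300 = $35,300 (under)
Nov 2017–Mar 2018: $7,700 + $4,600 + $2,900 + $300 + $2,600 = $18,100 (under)
Dec 2017–Apr 2018: $4,600 + $2,900 + $300 + $2,600 + $35,500 = $45,900 (over)
Jan 2018–May 2018: $2,900 + $300 + $2,600 + $35,500 + $10,400 = $51,700 (over)
Feb 2018–Jun 2018: $300 + $2,600 + $35,500 + $10,400 + $11,600 = $60,400 (over)
Mar 2018–Jul 2018: $2,600 + $35,500 + $10,400 + $11,600 + $25,000 = $85,100 (over)
8 windows exceed the threshold.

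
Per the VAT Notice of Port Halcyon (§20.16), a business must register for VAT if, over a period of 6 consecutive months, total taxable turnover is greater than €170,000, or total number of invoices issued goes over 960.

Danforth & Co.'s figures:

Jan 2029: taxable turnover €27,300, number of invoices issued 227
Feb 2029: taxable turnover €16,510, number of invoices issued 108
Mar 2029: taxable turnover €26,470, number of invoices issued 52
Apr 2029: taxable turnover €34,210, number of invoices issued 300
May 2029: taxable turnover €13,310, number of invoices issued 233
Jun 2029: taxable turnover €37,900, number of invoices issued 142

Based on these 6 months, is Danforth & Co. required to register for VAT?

Yes

Total taxable turnover: €27,300 + €16,510 + €26,470 + €34,210 + €13,310 + €37,900 = €155,700 (≤ €170,000).
Total number of invoices issued: 227 + 108 + 52 + 300 + 233 + 142 = 1,062 (> 960).
The test is 'or': at least one threshold is exceeded.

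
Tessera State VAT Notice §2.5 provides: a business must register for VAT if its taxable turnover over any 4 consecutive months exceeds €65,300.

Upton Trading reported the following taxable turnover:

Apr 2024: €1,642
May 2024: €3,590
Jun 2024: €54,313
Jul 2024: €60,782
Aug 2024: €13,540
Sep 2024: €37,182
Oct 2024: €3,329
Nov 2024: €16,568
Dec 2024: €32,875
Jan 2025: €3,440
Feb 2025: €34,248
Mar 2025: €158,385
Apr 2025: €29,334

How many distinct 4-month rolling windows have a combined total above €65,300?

Apr 2024–Jul 2024: €1,642 + €3,590 + €54,313 + €60,782 = €120,327 (over)
May 2024–Aug 2024: €3,590 + €54,313 + €60,782 + €13,540 = €132,225 (over)
Jun 2024–Sep 2024: €54,313 + €60,782 + €13,540 + €37,182 = €165,817 (over)
Jul 2024–Oct 2024: €60,782 + €13,540 + €37,182 + €3,329 = €114,833 (over)
Aug 2024–Nov 2024: €13,540 + €37,182 + €3,329 + €16,568 = €70,619 (over)
Sep 2024–Dec 2024: €37,182 + €3,329 + €16,568 + €32,875 = €89,954 (over)
Oct 2024–Jan 2025: €3,329 + €16,568 + €32,875 + €3,440 = €56,212 (under)
Nov 2024–Feb 2025: €16,568 + €32,875 + €3,440 + €34,248 = €87,131 (over)
Dec 2024–Mar 2025: €32,875 + €3,440 + €34,248 + €158,385 = €228,948 (over)
Jan 2025–Apr 2025: €3,440 + €34,248 + €158,385 + €29,334 = €225,407 (over)
9 windows exceed the threshold.

9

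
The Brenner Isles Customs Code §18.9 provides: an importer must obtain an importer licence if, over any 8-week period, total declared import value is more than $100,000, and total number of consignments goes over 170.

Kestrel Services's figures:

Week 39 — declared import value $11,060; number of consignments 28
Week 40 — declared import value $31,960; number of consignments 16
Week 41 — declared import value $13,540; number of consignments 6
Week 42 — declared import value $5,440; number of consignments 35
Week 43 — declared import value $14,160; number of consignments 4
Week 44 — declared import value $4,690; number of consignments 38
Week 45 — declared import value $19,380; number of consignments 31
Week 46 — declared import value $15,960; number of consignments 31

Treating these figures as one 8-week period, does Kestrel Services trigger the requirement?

Yes

Total declared import value: $11,060 + $31,960 + $13,540 + $5,440 + $14,160 + $4,690 + $19,380 + $15,960 = $116,190 (> $100,000).
Total number of consignments: 28 + 16 + 6 + 35 + 4 + 38 + 31 + 31 = 189 (> 170).
The test is 'and': both thresholds are exceeded.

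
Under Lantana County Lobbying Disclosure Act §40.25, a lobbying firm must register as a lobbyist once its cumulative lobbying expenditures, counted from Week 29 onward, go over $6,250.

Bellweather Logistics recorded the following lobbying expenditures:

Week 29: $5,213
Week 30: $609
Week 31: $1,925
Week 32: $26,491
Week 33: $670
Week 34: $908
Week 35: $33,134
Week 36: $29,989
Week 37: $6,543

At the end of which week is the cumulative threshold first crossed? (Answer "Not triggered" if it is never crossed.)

Through Week 29: $5,213
Through Week 30: $5,822
Through Week 31: $7,747 ← exceeds threshold

Week 31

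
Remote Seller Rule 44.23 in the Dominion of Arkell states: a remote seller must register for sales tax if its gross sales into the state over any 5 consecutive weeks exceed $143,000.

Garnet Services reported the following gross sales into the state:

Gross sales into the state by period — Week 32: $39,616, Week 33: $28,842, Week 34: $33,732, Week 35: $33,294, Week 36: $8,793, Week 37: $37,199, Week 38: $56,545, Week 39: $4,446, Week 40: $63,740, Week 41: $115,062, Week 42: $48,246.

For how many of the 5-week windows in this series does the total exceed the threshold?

5

Week 32–Week 36: $39,616 + $28,842 + $33,732 + $33,294 + $8,793 = $144,277 (over)
Week 33–Week 37: $28,842 + $33,732 + $33,294 + $8,793 + $37,199 = $141,860 (under)
Week 34–Week 38: $33,732 + $33,294 + $8,793 + $37,199 + $56,545 = $169,563 (over)
Week 35–Week 39: $33,294 + $8,793 + $37,199 + $56,545 + $4,446 = $140,277 (under)
Week 36–Week 40: $8,793 + $37,199 + $56,545 + $4,446 + $63,740 = $170,723 (over)
Week 37–Week 41: $37,199 + $56,545 + $4,446 + $63,740 + $115,062 = $276,992 (over)
Week 38–Week 42: $56,545 + $4,446 + $63,740 + $115,062 + $48,246 = $288,039 (over)
5 windows exceed the threshold.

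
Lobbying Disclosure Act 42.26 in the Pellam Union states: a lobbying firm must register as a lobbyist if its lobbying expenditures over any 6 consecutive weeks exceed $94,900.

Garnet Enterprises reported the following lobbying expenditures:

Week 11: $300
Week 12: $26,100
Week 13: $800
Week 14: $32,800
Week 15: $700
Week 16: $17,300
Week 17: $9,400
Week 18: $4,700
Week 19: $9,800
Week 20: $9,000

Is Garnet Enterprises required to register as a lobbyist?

No

Week 11–Week 16: $300 + $26,100 + $800 + $32,800 + $700 + $17,300 = $78,000 (under)
Week 12–Week 17: $26,100 + $800 + $32,800 + $700 + $17,300 + $9,400 = $87,100 (under)
Week 13–Week 18: $800 + $32,800 + $700 + $17,300 + $9,400 + $4,700 = $65,700 (under)
Week 14–Week 19: $32,800 + $700 + $17,300 + $9,400 + $4,700 + $9,800 = $74,700 (under)
Week 15–Week 20: $700 + $17,300 + $9,400 + $4,700 + $9,800 + $9,000 = $50,900 (under)
No window exceeds $94,900.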